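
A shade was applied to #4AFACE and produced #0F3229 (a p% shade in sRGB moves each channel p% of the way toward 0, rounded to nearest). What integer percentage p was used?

#4AFACE is rgb(74, 250, 206); #0F3229 is rgb(15, 50, 41).
On the G channel (widest range): 50 ≈ 250 + (p/100)(0 − 250), so p ≈ 100×(50 − 250)/(0 − 250) = -20000/-250 = 80.00.
p = 80 reproduces all three channels after rounding.

80%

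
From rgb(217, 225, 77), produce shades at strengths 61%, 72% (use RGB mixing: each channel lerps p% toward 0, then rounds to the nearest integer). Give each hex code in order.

61%: (217 − 132.37 = 84.63→85, 225 − 137.25 = 87.75→88, 77 − 46.97 = 30.03→30) → #55581e
72%: (217 − 156.24 = 60.76→61, 225 − 162 = 63→63, 77 − 55.44 = 21.56→22) → #3d3f16

#55581e, #3d3f16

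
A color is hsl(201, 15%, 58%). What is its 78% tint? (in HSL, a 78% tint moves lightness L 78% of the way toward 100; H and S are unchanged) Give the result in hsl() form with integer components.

hsl(201, 15%, 91%)

L moves 78% from 58 toward 100: 58 + 32.76 = 90.76 → 91.
H and S are unchanged.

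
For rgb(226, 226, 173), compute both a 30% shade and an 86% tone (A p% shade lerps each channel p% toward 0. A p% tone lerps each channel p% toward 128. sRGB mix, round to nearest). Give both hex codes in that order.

30% shade:
  R: 226 + 0.3×(0−226) = 226 − 67.8 = 158.2 → 158
  G: 226 − 67.8 = 158.2 → 158
  B: 173 + 0.3×(0−173) = 173 − 51.9 = 121.1 → 121
  → #9E9E79
86% tone:
  R: 226 − 84.28 = 141.72 → 142
  G: 226 − 84.28 = 141.72 → 142
  B: 173 − 38.7 = 134.3 → 134
  → #8E8E86

#9E9E79, #8E8E86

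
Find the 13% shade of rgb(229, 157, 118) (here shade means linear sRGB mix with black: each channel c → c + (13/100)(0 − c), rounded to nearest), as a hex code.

Lerp each channel 13% toward 0:
  R: 229 + 0.13×(0−229) = 229 − 29.77 = 199.23 → 199
  G: 157 + 0.13×(0−157) = 157 − 20.41 = 136.59 → 137
  B: 118 − 15.34 = 102.66 → 103
rgb(199, 137, 103) = #C78967.

#C78967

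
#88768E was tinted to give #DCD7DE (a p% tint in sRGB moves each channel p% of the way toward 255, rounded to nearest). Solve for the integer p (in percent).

#88768E is rgb(136, 118, 142); #DCD7DE is rgb(220, 215, 222).
On the G channel (widest range): 215 ≈ 118 + (p/100)(255 − 118), so p ≈ 100×(215 − 118)/(255 − 118) = 9700/137 = 70.80.
p = 71 reproduces all three channels after rounding.

71%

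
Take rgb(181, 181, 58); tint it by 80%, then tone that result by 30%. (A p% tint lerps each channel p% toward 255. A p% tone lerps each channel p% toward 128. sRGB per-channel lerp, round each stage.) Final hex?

#CECEBE

Lerp each channel 80% toward 255:
  R: 181 + 0.8×(255−181) = 181 + 59.2 = 240.2 → 240
  G: 181 + 0.8×(255−181) = 181 + 59.2 = 240.2 → 240
  B: 58 + 0.8×(255−58) = 58 + 157.6 = 215.6 → 216
After the tint: rgb(240, 240, 216) = #F0F0D8.
Lerp each channel 30% toward 128:
  R: 240 + 0.3×(128−240) = 240 − 33.6 = 206.4 → 206
  G: 240 + 0.3×(128−240) = 240 − 33.6 = 206.4 → 206
  B: 216 + 0.3×(128−216) = 216 − 26.4 = 189.6 → 190
rgb(206, 206, 190) = #CECEBE.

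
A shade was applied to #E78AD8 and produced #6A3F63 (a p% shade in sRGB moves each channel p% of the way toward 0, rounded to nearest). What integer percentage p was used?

#E78AD8 is rgb(231, 138, 216); #6A3F63 is rgb(106, 63, 99).
On the R channel (widest range): 106 ≈ 231 + (p/100)(0 − 231), so p ≈ 100×(106 − 231)/(0 − 231) = -12500/-231 = 54.11.
p = 54 reproduces all three channels after rounding.

54%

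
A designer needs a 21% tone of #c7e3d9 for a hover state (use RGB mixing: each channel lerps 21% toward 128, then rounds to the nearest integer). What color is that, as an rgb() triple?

#c7e3d9 is rgb(199, 227, 217).
A 21% tone moves each channel 21% toward 128:
  R: 199 + 0.21×(128−199) = 199 − 14.91 = 184.09 → 184
  G: 227 − 20.79 = 206.21 → 206
  B: 217 − 18.69 = 198.31 → 198

rgb(184, 206, 198)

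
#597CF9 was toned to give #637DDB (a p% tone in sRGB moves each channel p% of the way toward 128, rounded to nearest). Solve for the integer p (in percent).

25%

#597CF9 is rgb(89, 124, 249); #637DDB is rgb(99, 125, 219).
On the B channel (widest range): 219 ≈ 249 + (p/100)(128 − 249), so p ≈ 100×(219 − 249)/(128 − 249) = -3000/-121 = 24.79.
p = 25 reproduces all three channels after rounding.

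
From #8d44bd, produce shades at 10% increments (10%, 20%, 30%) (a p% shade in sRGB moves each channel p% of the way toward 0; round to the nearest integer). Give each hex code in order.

#8d44bd is rgb(141, 68, 189).
10%: (141 − 14.1 = 126.9→127, 68 − 6.8 = 61.2→61, 189 − 18.9 = 170.1→170) → #7f3daa
20%: (141 − 28.2 = 112.8→113, 68 − 13.6 = 54.4→54, 189 − 37.8 = 151.2→151) → #713697
30%: (141 − 42.3 = 98.7→99, 68 − 20.4 = 47.6→48, 189 − 56.7 = 132.3→132) → #633084

#7f3daa, #713697, #633084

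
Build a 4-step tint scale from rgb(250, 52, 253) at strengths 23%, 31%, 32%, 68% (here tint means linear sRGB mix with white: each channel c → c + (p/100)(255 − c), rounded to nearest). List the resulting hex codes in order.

23%: (250 + 1.15 = 251.15→251, 52 + 46.69 = 98.69→99, 253→253) → #FB63FD
31%: (250 + 1.55 = 251.55→252, 52 + 62.93 = 114.93→115, 253 + 0.62 = 253.62→254) → #FC73FE
32%: (250 + 1.6 = 251.6→252, 52 + 64.96 = 116.96→117, 253 + 0.64 = 253.64→254) → #FC75FE
68%: (250 + 3.4 = 253.4→253, 52 + 138.04 = 190.04→190, 253 + 1.36 = 254.36→254) → #FDBEFE

#FB63FD, #FC73FE, #FC75FE, #FDBEFE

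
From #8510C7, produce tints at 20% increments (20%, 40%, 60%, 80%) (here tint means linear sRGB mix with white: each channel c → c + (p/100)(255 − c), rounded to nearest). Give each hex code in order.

#8510C7 is rgb(133, 16, 199).
20%: (133 + 24.4 = 157.4→157, 16 + 47.8 = 63.8→64, 199 + 11.2 = 210.2→210) → #9D40D2
40%: (133 + 48.8 = 181.8→182, 16 + 95.6 = 111.6→112, 199 + 22.4 = 221.4→221) → #B670DD
60%: (133 + 73.2 = 206.2→206, 16 + 143.4 = 159.4→159, 199 + 33.6 = 232.6→233) → #CE9FE9
80%: (133 + 97.6 = 230.6→231, 16 + 191.2 = 207.2→207, 199 + 44.8 = 243.8→244) → #E7CFF4

#9D40D2, #B670DD, #CE9FE9, #E7CFF4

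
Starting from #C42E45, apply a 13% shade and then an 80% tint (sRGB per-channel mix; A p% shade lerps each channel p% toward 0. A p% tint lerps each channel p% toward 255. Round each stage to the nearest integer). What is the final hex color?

#C42E45 is rgb(196, 46, 69).
A 13% shade moves each channel 13% toward 0:
  R: 196 + 0.13×(0−196) = 196 − 25.48 = 170.52 → 171
  G: 46 − 5.98 = 40.02 → 40
  B: 69 − 8.97 = 60.03 → 60
After the shade: rgb(171, 40, 60) = #AB283C.
Lerp each channel 80% toward 255:
  R: 171 + 67.2 = 238.2 → 238
  G: 40 + 0.8×(255−40) = 40 + 172 = 212 → 212
  B: 60 + 156 = 216 → 216
rgb(238, 212, 216) = #EED4D8.

#EED4D8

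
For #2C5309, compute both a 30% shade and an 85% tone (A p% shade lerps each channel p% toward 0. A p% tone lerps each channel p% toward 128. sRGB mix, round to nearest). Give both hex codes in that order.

#2C5309 is rgb(44, 83, 9).
30% shade:
  R: 44 + 0.3×(0−44) = 44 − 13.2 = 30.8 → 31
  G: 83 + 0.3×(0−83) = 83 − 24.9 = 58.1 → 58
  B: 9 + 0.3×(0−9) = 9 − 2.7 = 6.3 → 6
  → #1F3A06
85% tone:
  R: 44 + 0.85×(128−44) = 44 + 71.4 = 115.4 → 115
  G: 83 + 0.85×(128−83) = 83 + 38.25 = 121.25 → 121
  B: 9 + 101.15 = 110.15 → 110
  → #73796E

#1F3A06, #73796E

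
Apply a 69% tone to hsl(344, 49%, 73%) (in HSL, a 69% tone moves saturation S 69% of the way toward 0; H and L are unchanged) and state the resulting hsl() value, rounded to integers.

S moves 69% from 49 toward 0: 49 − 33.81 = 15.19 → 15.
H and L are unchanged.

hsl(344, 15%, 73%)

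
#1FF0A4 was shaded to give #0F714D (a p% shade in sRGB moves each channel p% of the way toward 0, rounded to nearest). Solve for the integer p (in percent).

#1FF0A4 is rgb(31, 240, 164); #0F714D is rgb(15, 113, 77).
On the G channel (widest range): 113 ≈ 240 + (p/100)(0 − 240), so p ≈ 100×(113 − 240)/(0 − 240) = -12700/-240 = 52.92.
p = 53 reproduces all three channels after rounding.

53%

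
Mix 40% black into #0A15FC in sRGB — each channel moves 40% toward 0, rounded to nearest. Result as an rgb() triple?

rgb(6, 13, 151)

#0A15FC is rgb(10, 21, 252).
A 40% shade moves each channel 40% toward 0:
  R: 10 + 0.4×(0−10) = 10 − 4 = 6 → 6
  G: 21 + 0.4×(0−21) = 21 − 8.4 = 12.6 → 13
  B: 252 − 100.8 = 151.2 → 151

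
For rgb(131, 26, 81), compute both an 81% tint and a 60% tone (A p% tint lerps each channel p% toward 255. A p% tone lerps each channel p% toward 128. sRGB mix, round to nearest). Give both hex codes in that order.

81% tint:
  R: 131 + 0.81×(255−131) = 131 + 100.44 = 231.44 → 231
  G: 26 + 0.81×(255−26) = 26 + 185.49 = 211.49 → 211
  B: 81 + 0.81×(255−81) = 81 + 140.94 = 221.94 → 222
  → #E7D3DE
60% tone:
  R: 131 + 0.6×(128−131) = 131 − 1.8 = 129.2 → 129
  G: 26 + 0.6×(128−26) = 26 + 61.2 = 87.2 → 87
  B: 81 + 28.2 = 109.2 → 109
  → #81576D

#E7D3DE, #81576D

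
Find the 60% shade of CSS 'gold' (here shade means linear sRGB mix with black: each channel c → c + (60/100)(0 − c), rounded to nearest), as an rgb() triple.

rgb(102, 86, 0)

CSS gold is rgb(255, 215, 0).
Lerp each channel 60% toward 0:
  R: 255 + 0.6×(0−255) = 255 − 153 = 102 → 102
  G: 215 + 0.6×(0−215) = 215 − 129 = 86 → 86
  B: 0 + 0.6×(0−0) = 0 + 0 = 0 → 0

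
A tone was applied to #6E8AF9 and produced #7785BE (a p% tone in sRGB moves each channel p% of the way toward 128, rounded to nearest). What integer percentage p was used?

#6E8AF9 is rgb(110, 138, 249); #7785BE is rgb(119, 133, 190).
On the B channel (widest range): 190 ≈ 249 + (p/100)(128 − 249), so p ≈ 100×(190 − 249)/(128 − 249) = -5900/-121 = 48.76.
p = 49 reproduces all three channels after rounding.

49%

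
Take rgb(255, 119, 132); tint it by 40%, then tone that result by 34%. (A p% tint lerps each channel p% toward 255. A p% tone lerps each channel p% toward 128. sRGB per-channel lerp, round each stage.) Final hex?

#d49ea3

Lerp each channel 40% toward 255:
  R: 255 + 0.4×(255−255) = 255 + 0 = 255 → 255
  G: 119 + 54.4 = 173.4 → 173
  B: 132 + 0.4×(255−132) = 132 + 49.2 = 181.2 → 181
After the tint: rgb(255, 173, 181) = #ffadb5.
A 34% tone moves each channel 34% toward 128:
  R: 255 − 43.18 = 211.82 → 212
  G: 173 + 0.34×(128−173) = 173 − 15.3 = 157.7 → 158
  B: 181 + 0.34×(128−181) = 181 − 18.02 = 162.98 → 163
rgb(212, 158, 163) = #d49ea3.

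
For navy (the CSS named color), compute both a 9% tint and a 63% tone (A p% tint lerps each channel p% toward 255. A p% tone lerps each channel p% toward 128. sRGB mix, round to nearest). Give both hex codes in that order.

#17178b, #515180

CSS navy is rgb(0, 0, 128).
9% tint:
  R: 0 + 22.95 = 22.95 → 23
  G: 0 + 22.95 = 22.95 → 23
  B: 128 + 11.43 = 139.43 → 139
  → #17178b
63% tone:
  R: 0 + 0.63×(128−0) = 0 + 80.64 = 80.64 → 81
  G: 0 + 0.63×(128−0) = 0 + 80.64 = 80.64 → 81
  B: 128 + 0.63×(128−128) = 128 + 0 = 128 → 128
  → #515180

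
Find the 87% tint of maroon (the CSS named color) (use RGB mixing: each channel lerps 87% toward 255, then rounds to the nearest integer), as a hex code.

CSS maroon is rgb(128, 0, 0).
An 87% tint moves each channel 87% toward 255:
  R: 128 + 0.87×(255−128) = 128 + 110.49 = 238.49 → 238
  G: 0 + 221.85 = 221.85 → 222
  B: 0 + 0.87×(255−0) = 0 + 221.85 = 221.85 → 222
rgb(238, 222, 222) = #EEDEDE.

#EEDEDE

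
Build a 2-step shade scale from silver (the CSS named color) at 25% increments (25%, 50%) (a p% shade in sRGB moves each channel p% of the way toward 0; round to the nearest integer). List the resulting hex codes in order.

CSS silver is rgb(192, 192, 192).
25%: (192 − 48 = 144→144, 192 − 48 = 144→144, 192 − 48 = 144→144) → #909090
50%: (192 − 96 = 96→96, 192 − 96 = 96→96, 192 − 96 = 96→96) → #606060

#909090, #606060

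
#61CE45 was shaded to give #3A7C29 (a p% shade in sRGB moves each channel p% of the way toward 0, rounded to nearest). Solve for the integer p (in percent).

#61CE45 is rgb(97, 206, 69); #3A7C29 is rgb(58, 124, 41).
On the G channel (widest range): 124 ≈ 206 + (p/100)(0 − 206), so p ≈ 100×(124 − 206)/(0 − 206) = -8200/-206 = 39.81.
p = 40 reproduces all three channels after rounding.

40%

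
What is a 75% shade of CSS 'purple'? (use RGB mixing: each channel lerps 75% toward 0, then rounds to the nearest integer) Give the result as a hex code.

CSS purple is rgb(128, 0, 128).
Lerp each channel 75% toward 0:
  R: 128 + 0.75×(0−128) = 128 − 96 = 32 → 32
  G: 0 + 0.75×(0−0) = 0 + 0 = 0 → 0
  B: 128 + 0.75×(0−128) = 128 − 96 = 32 → 32
rgb(32, 0, 32) = #200020.

#200020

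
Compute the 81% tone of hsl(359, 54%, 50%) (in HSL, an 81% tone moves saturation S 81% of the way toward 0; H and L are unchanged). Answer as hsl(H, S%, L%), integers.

hsl(359, 10%, 50%)

S moves 81% from 54 toward 0: 54 − 43.74 = 10.26 → 10.
H and L are unchanged.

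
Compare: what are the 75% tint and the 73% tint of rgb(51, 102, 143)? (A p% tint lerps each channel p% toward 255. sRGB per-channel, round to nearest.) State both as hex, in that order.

#CCD9E3, #C8D6E1

75% tint:
  R: 51 + 0.75×(255−51) = 51 + 153 = 204 → 204
  G: 102 + 114.75 = 216.75 → 217
  B: 143 + 0.75×(255−143) = 143 + 84 = 227 → 227
  → #CCD9E3
73% tint:
  R: 51 + 0.73×(255−51) = 51 + 148.92 = 199.92 → 200
  G: 102 + 111.69 = 213.69 → 214
  B: 143 + 81.76 = 224.76 → 225
  → #C8D6E1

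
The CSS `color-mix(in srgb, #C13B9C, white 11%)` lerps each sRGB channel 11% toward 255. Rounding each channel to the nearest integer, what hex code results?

#C13B9C is rgb(193, 59, 156).
Lerp each channel 11% toward 255:
  R: 193 + 0.11×(255−193) = 193 + 6.82 = 199.82 → 200
  G: 59 + 21.56 = 80.56 → 81
  B: 156 + 10.89 = 166.89 → 167
rgb(200, 81, 167) = #C851A7.

#C851A7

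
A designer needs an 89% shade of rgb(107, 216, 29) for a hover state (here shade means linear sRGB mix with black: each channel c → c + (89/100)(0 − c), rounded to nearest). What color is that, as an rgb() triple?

rgb(12, 24, 3)

Per channel, c → c + 0.89(0 − c):
  R: 107 + 0.89×(0−107) = 107 − 95.23 = 11.77 → 12
  G: 216 + 0.89×(0−216) = 216 − 192.24 = 23.76 → 24
  B: 29 + 0.89×(0−29) = 29 − 25.81 = 3.19 → 3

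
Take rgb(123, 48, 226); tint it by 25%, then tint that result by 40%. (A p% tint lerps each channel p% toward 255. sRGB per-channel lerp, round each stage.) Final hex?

#C4A2F2

Lerp each channel 25% toward 255:
  R: 123 + 33 = 156 → 156
  G: 48 + 0.25×(255−48) = 48 + 51.75 = 99.75 → 100
  B: 226 + 0.25×(255−226) = 226 + 7.25 = 233.25 → 233
After the tint: rgb(156, 100, 233) = #9C64E9.
Per channel, c → c + 0.4(255 − c):
  R: 156 + 0.4×(255−156) = 156 + 39.6 = 195.6 → 196
  G: 100 + 62 = 162 → 162
  B: 233 + 8.8 = 241.8 → 242
rgb(196, 162, 242) = #C4A2F2.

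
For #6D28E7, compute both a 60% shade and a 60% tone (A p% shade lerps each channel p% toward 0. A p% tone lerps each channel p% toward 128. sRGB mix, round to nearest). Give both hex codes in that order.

#6D28E7 is rgb(109, 40, 231).
60% shade:
  R: 109 − 65.4 = 43.6 → 44
  G: 40 + 0.6×(0−40) = 40 − 24 = 16 → 16
  B: 231 + 0.6×(0−231) = 231 − 138.6 = 92.4 → 92
  → #2C105C
60% tone:
  R: 109 + 0.6×(128−109) = 109 + 11.4 = 120.4 → 120
  G: 40 + 0.6×(128−40) = 40 + 52.8 = 92.8 → 93
  B: 231 + 0.6×(128−231) = 231 − 61.8 = 169.2 → 169
  → #785DA9

#2C105C, #785DA9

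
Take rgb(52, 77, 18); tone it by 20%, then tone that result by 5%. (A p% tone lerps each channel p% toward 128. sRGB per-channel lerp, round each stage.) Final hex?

#46592c

A 20% tone moves each channel 20% toward 128:
  R: 52 + 15.2 = 67.2 → 67
  G: 77 + 0.2×(128−77) = 77 + 10.2 = 87.2 → 87
  B: 18 + 22 = 40 → 40
After the tone: rgb(67, 87, 40) = #435728.
A 5% tone moves each channel 5% toward 128:
  R: 67 + 0.05×(128−67) = 67 + 3.05 = 70.05 → 70
  G: 87 + 2.05 = 89.05 → 89
  B: 40 + 4.4 = 44.4 → 44
rgb(70, 89, 44) = #46592c.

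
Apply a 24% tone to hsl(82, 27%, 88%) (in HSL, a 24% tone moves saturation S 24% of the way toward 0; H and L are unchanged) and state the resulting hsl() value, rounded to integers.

S moves 24% from 27 toward 0: 27 − 6.48 = 20.52 → 21.
H and L are unchanged.

hsl(82, 21%, 88%)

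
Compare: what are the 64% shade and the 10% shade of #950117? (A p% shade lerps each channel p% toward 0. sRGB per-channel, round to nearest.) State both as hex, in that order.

#950117 is rgb(149, 1, 23).
64% shade:
  R: 149 − 95.36 = 53.64 → 54
  G: 1 − 0.64 = 0.36 → 0
  B: 23 + 0.64×(0−23) = 23 − 14.72 = 8.28 → 8
  → #360008
10% shade:
  R: 149 − 14.9 = 134.1 → 134
  G: 1 − 0.1 = 0.9 → 1
  B: 23 + 0.1×(0−23) = 23 − 2.3 = 20.7 → 21
  → #860115

#360008, #860115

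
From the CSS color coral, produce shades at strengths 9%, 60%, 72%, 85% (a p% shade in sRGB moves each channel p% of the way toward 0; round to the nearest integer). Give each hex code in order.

#e87449, #663320, #472416, #26130c

CSS coral is rgb(255, 127, 80).
9%: (255 − 22.95 = 232.05→232, 127 − 11.43 = 115.57→116, 80 − 7.2 = 72.8→73) → #e87449
60%: (255 − 153 = 102→102, 127 − 76.2 = 50.8→51, 80 − 48 = 32→32) → #663320
72%: (255 − 183.6 = 71.4→71, 127 − 91.44 = 35.56→36, 80 − 57.6 = 22.4→22) → #472416
85%: (255 − 216.75 = 38.25→38, 127 − 107.95 = 19.05→19, 80 − 68 = 12→12) → #26130c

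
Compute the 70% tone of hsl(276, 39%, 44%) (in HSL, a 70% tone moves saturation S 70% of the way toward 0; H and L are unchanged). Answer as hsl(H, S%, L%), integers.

S moves 70% from 39 toward 0: 39 − 27.3 = 11.7 → 12.
H and L are unchanged.

hsl(276, 12%, 44%)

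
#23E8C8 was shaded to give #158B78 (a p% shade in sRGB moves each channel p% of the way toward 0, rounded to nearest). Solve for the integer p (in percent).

#23E8C8 is rgb(35, 232, 200); #158B78 is rgb(21, 139, 120).
On the G channel (widest range): 139 ≈ 232 + (p/100)(0 − 232), so p ≈ 100×(139 − 232)/(0 − 232) = -9300/-232 = 40.09.
p = 40 reproduces all three channels after rounding.

40%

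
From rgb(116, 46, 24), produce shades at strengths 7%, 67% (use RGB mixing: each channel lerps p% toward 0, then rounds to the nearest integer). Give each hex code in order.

7%: (116 − 8.12 = 107.88→108, 46 − 3.22 = 42.78→43, 24 − 1.68 = 22.32→22) → #6C2B16
67%: (116 − 77.72 = 38.28→38, 46 − 30.82 = 15.18→15, 24 − 16.08 = 7.92→8) → #260F08

#6C2B16, #260F08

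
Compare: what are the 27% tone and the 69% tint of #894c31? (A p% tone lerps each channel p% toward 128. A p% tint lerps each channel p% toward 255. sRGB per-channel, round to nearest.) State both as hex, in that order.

#894c31 is rgb(137, 76, 49).
27% tone:
  R: 137 − 2.43 = 134.57 → 135
  G: 76 + 0.27×(128−76) = 76 + 14.04 = 90.04 → 90
  B: 49 + 0.27×(128−49) = 49 + 21.33 = 70.33 → 70
  → #875a46
69% tint:
  R: 137 + 0.69×(255−137) = 137 + 81.42 = 218.42 → 218
  G: 76 + 123.51 = 199.51 → 200
  B: 49 + 0.69×(255−49) = 49 + 142.14 = 191.14 → 191
  → #dac8bf

#875a46, #dac8bf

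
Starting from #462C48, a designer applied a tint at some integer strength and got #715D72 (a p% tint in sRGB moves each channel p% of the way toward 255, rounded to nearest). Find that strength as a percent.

#462C48 is rgb(70, 44, 72); #715D72 is rgb(113, 93, 114).
On the G channel (widest range): 93 ≈ 44 + (p/100)(255 − 44), so p ≈ 100×(93 − 44)/(255 − 44) = 4900/211 = 23.22.
p = 23 reproduces all three channels after rounding.

23%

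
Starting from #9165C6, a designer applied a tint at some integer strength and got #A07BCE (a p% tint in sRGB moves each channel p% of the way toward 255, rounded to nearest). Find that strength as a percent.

#9165C6 is rgb(145, 101, 198); #A07BCE is rgb(160, 123, 206).
On the G channel (widest range): 123 ≈ 101 + (p/100)(255 − 101), so p ≈ 100×(123 − 101)/(255 − 101) = 2200/154 = 14.29.
p = 14 reproduces all three channels after rounding.

14%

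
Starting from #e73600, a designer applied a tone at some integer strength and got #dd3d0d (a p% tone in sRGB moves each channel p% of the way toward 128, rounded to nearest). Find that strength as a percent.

10%

#e73600 is rgb(231, 54, 0); #dd3d0d is rgb(221, 61, 13).
On the B channel (widest range): 13 ≈ 0 + (p/100)(128 − 0), so p ≈ 100×(13 − 0)/(128 − 0) = 1300/128 = 10.16.
p = 10 reproduces all three channels after rounding.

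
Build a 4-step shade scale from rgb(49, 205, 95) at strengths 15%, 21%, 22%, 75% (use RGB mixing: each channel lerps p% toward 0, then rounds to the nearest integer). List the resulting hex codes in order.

#2aae51, #27a24b, #26a04a, #0c3318

15%: (49 − 7.35 = 41.65→42, 205 − 30.75 = 174.25→174, 95 − 14.25 = 80.75→81) → #2aae51
21%: (49 − 10.29 = 38.71→39, 205 − 43.05 = 161.95→162, 95 − 19.95 = 75.05→75) → #27a24b
22%: (49 − 10.78 = 38.22→38, 205 − 45.1 = 159.9→160, 95 − 20.9 = 74.1→74) → #26a04a
75%: (49 − 36.75 = 12.25→12, 205 − 153.75 = 51.25→51, 95 − 71.25 = 23.75→24) → #0c3318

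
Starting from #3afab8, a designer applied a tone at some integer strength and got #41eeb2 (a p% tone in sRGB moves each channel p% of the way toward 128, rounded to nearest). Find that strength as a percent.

10%

#3afab8 is rgb(58, 250, 184); #41eeb2 is rgb(65, 238, 178).
On the G channel (widest range): 238 ≈ 250 + (p/100)(128 − 250), so p ≈ 100×(238 − 250)/(128 − 250) = -1200/-122 = 9.84.
p = 10 reproduces all three channels after rounding.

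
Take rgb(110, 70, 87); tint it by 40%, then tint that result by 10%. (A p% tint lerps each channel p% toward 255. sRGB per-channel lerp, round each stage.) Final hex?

#b19ba4

Lerp each channel 40% toward 255:
  R: 110 + 58 = 168 → 168
  G: 70 + 0.4×(255−70) = 70 + 74 = 144 → 144
  B: 87 + 0.4×(255−87) = 87 + 67.2 = 154.2 → 154
After the tint: rgb(168, 144, 154) = #a8909a.
Lerp each channel 10% toward 255:
  R: 168 + 8.7 = 176.7 → 177
  G: 144 + 11.1 = 155.1 → 155
  B: 154 + 0.1×(255−154) = 154 + 10.1 = 164.1 → 164
rgb(177, 155, 164) = #b19ba4.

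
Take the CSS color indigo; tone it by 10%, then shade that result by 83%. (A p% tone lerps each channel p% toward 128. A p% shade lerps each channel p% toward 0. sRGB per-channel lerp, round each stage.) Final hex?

#0E0216

CSS indigo is rgb(75, 0, 130).
Per channel, c → c + 0.1(128 − c):
  R: 75 + 0.1×(128−75) = 75 + 5.3 = 80.3 → 80
  G: 0 + 12.8 = 12.8 → 13
  B: 130 − 0.2 = 129.8 → 130
After the tone: rgb(80, 13, 130) = #500D82.
An 83% shade moves each channel 83% toward 0:
  R: 80 + 0.83×(0−80) = 80 − 66.4 = 13.6 → 14
  G: 13 − 10.79 = 2.21 → 2
  B: 130 + 0.83×(0−130) = 130 − 107.9 = 22.1 → 22
rgb(14, 2, 22) = #0E0216.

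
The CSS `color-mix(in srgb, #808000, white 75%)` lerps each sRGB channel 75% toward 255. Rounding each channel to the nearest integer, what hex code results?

#DFDFBF

#808000 is rgb(128, 128, 0).
Per channel, c → c + 0.75(255 − c):
  R: 128 + 0.75×(255−128) = 128 + 95.25 = 223.25 → 223
  G: 128 + 95.25 = 223.25 → 223
  B: 0 + 0.75×(255−0) = 0 + 191.25 = 191.25 → 191
rgb(223, 223, 191) = #DFDFBF.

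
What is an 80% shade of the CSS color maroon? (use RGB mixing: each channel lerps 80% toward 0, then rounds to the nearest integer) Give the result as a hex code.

CSS maroon is rgb(128, 0, 0).
An 80% shade moves each channel 80% toward 0:
  R: 128 + 0.8×(0−128) = 128 − 102.4 = 25.6 → 26
  G: 0 + 0.8×(0−0) = 0 + 0 = 0 → 0
  B: 0 + 0.8×(0−0) = 0 + 0 = 0 → 0
rgb(26, 0, 0) = #1a0000.

#1a0000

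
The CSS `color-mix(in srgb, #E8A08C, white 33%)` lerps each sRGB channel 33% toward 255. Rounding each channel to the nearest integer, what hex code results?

#E8A08C is rgb(232, 160, 140).
Per channel, c → c + 0.33(255 − c):
  R: 232 + 7.59 = 239.59 → 240
  G: 160 + 0.33×(255−160) = 160 + 31.35 = 191.35 → 191
  B: 140 + 37.95 = 177.95 → 178
rgb(240, 191, 178) = #F0BFB2.

#F0BFB2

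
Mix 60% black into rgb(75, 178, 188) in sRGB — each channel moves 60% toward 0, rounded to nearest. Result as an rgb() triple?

Per channel, c → c + 0.6(0 − c):
  R: 75 + 0.6×(0−75) = 75 − 45 = 30 → 30
  G: 178 + 0.6×(0−178) = 178 − 106.8 = 71.2 → 71
  B: 188 + 0.6×(0−188) = 188 − 112.8 = 75.2 → 75

rgb(30, 71, 75)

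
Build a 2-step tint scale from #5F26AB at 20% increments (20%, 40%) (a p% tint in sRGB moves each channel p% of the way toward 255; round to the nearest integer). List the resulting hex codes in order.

#7F51BC, #9F7DCD

#5F26AB is rgb(95, 38, 171).
20%: (95 + 32 = 127→127, 38 + 43.4 = 81.4→81, 171 + 16.8 = 187.8→188) → #7F51BC
40%: (95 + 64 = 159→159, 38 + 86.8 = 124.8→125, 171 + 33.6 = 204.6→205) → #9F7DCD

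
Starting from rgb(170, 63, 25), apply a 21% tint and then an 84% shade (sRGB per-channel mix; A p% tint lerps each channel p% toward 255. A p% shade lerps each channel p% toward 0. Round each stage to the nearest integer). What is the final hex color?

Lerp each channel 21% toward 255:
  R: 170 + 17.85 = 187.85 → 188
  G: 63 + 0.21×(255−63) = 63 + 40.32 = 103.32 → 103
  B: 25 + 0.21×(255−25) = 25 + 48.3 = 73.3 → 73
After the tint: rgb(188, 103, 73) = #BC6749.
An 84% shade moves each channel 84% toward 0:
  R: 188 + 0.84×(0−188) = 188 − 157.92 = 30.08 → 30
  G: 103 − 86.52 = 16.48 → 16
  B: 73 + 0.84×(0−73) = 73 − 61.32 = 11.68 → 12
rgb(30, 16, 12) = #1E100C.

#1E100C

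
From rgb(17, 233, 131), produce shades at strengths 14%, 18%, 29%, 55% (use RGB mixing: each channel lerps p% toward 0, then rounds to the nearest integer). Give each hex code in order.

#0FC871, #0EBF6B, #0CA55D, #08693B

14%: (17 − 2.38 = 14.62→15, 233 − 32.62 = 200.38→200, 131 − 18.34 = 112.66→113) → #0FC871
18%: (17 − 3.06 = 13.94→14, 233 − 41.94 = 191.06→191, 131 − 23.58 = 107.42→107) → #0EBF6B
29%: (17 − 4.93 = 12.07→12, 233 − 67.57 = 165.43→165, 131 − 37.99 = 93.01→93) → #0CA55D
55%: (17 − 9.35 = 7.65→8, 233 − 128.15 = 104.85→105, 131 − 72.05 = 58.95→59) → #08693B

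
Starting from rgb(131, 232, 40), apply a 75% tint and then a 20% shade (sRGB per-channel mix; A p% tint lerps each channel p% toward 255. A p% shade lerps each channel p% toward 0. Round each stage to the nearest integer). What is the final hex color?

Lerp each channel 75% toward 255:
  R: 131 + 0.75×(255−131) = 131 + 93 = 224 → 224
  G: 232 + 0.75×(255−232) = 232 + 17.25 = 249.25 → 249
  B: 40 + 161.25 = 201.25 → 201
After the tint: rgb(224, 249, 201) = #E0F9C9.
Lerp each channel 20% toward 0:
  R: 224 + 0.2×(0−224) = 224 − 44.8 = 179.2 → 179
  G: 249 + 0.2×(0−249) = 249 − 49.8 = 199.2 → 199
  B: 201 + 0.2×(0−201) = 201 − 40.2 = 160.8 → 161
rgb(179, 199, 161) = #B3C7A1.

#B3C7A1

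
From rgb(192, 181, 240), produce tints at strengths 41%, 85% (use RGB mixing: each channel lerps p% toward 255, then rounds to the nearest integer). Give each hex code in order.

#dad3f6, #f6f4fd

41%: (192 + 25.83 = 217.83→218, 181 + 30.34 = 211.34→211, 240 + 6.15 = 246.15→246) → #dad3f6
85%: (192 + 53.55 = 245.55→246, 181 + 62.9 = 243.9→244, 240 + 12.75 = 252.75→253) → #f6f4fd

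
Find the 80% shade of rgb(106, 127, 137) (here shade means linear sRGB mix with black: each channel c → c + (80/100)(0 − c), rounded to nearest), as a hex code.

Lerp each channel 80% toward 0:
  R: 106 + 0.8×(0−106) = 106 − 84.8 = 21.2 → 21
  G: 127 − 101.6 = 25.4 → 25
  B: 137 + 0.8×(0−137) = 137 − 109.6 = 27.4 → 27
rgb(21, 25, 27) = #15191b.

#15191b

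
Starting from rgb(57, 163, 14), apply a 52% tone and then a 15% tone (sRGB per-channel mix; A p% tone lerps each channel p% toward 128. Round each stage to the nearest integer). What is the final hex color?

#638e51

Per channel, c → c + 0.52(128 − c):
  R: 57 + 36.92 = 93.92 → 94
  G: 163 + 0.52×(128−163) = 163 − 18.2 = 144.8 → 145
  B: 14 + 0.52×(128−14) = 14 + 59.28 = 73.28 → 73
After the tone: rgb(94, 145, 73) = #5e9149.
Lerp each channel 15% toward 128:
  R: 94 + 5.1 = 99.1 → 99
  G: 145 − 2.55 = 142.45 → 142
  B: 73 + 8.25 = 81.25 → 81
rgb(99, 142, 81) = #638e51.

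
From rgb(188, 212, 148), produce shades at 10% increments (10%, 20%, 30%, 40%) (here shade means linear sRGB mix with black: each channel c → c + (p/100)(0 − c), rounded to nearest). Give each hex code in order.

#A9BF85, #96AA76, #849468, #717F59

10%: (188 − 18.8 = 169.2→169, 212 − 21.2 = 190.8→191, 148 − 14.8 = 133.2→133) → #A9BF85
20%: (188 − 37.6 = 150.4→150, 212 − 42.4 = 169.6→170, 148 − 29.6 = 118.4→118) → #96AA76
30%: (188 − 56.4 = 131.6→132, 212 − 63.6 = 148.4→148, 148 − 44.4 = 103.6→104) → #849468
40%: (188 − 75.2 = 112.8→113, 212 − 84.8 = 127.2→127, 148 − 59.2 = 88.8→89) → #717F59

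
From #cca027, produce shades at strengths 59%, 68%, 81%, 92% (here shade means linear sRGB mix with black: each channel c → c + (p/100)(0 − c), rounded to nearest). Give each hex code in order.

#544210, #41330c, #271e07, #100d03

#cca027 is rgb(204, 160, 39).
59%: (204 − 120.36 = 83.64→84, 160 − 94.4 = 65.6→66, 39 − 23.01 = 15.99→16) → #544210
68%: (204 − 138.72 = 65.28→65, 160 − 108.8 = 51.2→51, 39 − 26.52 = 12.48→12) → #41330c
81%: (204 − 165.24 = 38.76→39, 160 − 129.6 = 30.4→30, 39 − 31.59 = 7.41→7) → #271e07
92%: (204 − 187.68 = 16.32→16, 160 − 147.2 = 12.8→13, 39 − 35.88 = 3.12→3) → #100d03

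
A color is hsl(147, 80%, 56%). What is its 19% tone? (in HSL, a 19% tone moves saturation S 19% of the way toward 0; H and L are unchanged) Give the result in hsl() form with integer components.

S moves 19% from 80 toward 0: 80 − 15.2 = 64.8 → 65.
H and L are unchanged.

hsl(147, 65%, 56%)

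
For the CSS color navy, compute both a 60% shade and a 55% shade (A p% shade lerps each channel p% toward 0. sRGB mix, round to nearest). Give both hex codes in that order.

CSS navy is rgb(0, 0, 128).
60% shade:
  R: 0 + 0.6×(0−0) = 0 + 0 = 0 → 0
  G: 0 + 0.6×(0−0) = 0 + 0 = 0 → 0
  B: 128 − 76.8 = 51.2 → 51
  → #000033
55% shade:
  R: 0 + 0.55×(0−0) = 0 + 0 = 0 → 0
  G: 0 + 0 = 0 → 0
  B: 128 − 70.4 = 57.6 → 58
  → #00003a

#000033, #00003a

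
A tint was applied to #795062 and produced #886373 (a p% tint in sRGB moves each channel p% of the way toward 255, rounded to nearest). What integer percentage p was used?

11%

#795062 is rgb(121, 80, 98); #886373 is rgb(136, 99, 115).
On the G channel (widest range): 99 ≈ 80 + (p/100)(255 − 80), so p ≈ 100×(99 − 80)/(255 − 80) = 1900/175 = 10.86.
p = 11 reproduces all three channels after rounding.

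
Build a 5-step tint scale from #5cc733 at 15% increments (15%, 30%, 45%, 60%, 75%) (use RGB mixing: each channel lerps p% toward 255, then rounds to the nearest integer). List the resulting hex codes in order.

#74cf52, #8dd870, #a5e08f, #bee9ad, #d6f1cc

#5cc733 is rgb(92, 199, 51).
15%: (92 + 24.45 = 116.45→116, 199 + 8.4 = 207.4→207, 51 + 30.6 = 81.6→82) → #74cf52
30%: (92 + 48.9 = 140.9→141, 199 + 16.8 = 215.8→216, 51 + 61.2 = 112.2→112) → #8dd870
45%: (92 + 73.35 = 165.35→165, 199 + 25.2 = 224.2→224, 51 + 91.8 = 142.8→143) → #a5e08f
60%: (92 + 97.8 = 189.8→190, 199 + 33.6 = 232.6→233, 51 + 122.4 = 173.4→173) → #bee9ad
75%: (92 + 122.25 = 214.25→214, 199 + 42 = 241→241, 51 + 153 = 204→204) → #d6f1cc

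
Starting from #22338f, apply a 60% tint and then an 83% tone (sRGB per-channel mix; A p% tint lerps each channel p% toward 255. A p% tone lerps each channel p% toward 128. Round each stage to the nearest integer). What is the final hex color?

#87888e

#22338f is rgb(34, 51, 143).
Per channel, c → c + 0.6(255 − c):
  R: 34 + 0.6×(255−34) = 34 + 132.6 = 166.6 → 167
  G: 51 + 0.6×(255−51) = 51 + 122.4 = 173.4 → 173
  B: 143 + 0.6×(255−143) = 143 + 67.2 = 210.2 → 210
After the tint: rgb(167, 173, 210) = #a7add2.
An 83% tone moves each channel 83% toward 128:
  R: 167 + 0.83×(128−167) = 167 − 32.37 = 134.63 → 135
  G: 173 + 0.83×(128−173) = 173 − 37.35 = 135.65 → 136
  B: 210 + 0.83×(128−210) = 210 − 68.06 = 141.94 → 142
rgb(135, 136, 142) = #87888e.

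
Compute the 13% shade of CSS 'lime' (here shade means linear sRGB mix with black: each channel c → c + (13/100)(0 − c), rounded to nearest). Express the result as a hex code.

CSS lime is rgb(0, 255, 0).
Lerp each channel 13% toward 0:
  R: 0 + 0 = 0 → 0
  G: 255 + 0.13×(0−255) = 255 − 33.15 = 221.85 → 222
  B: 0 + 0.13×(0−0) = 0 + 0 = 0 → 0
rgb(0, 222, 0) = #00de00.

#00de00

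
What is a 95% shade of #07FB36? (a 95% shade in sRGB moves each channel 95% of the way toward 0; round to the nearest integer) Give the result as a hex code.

#07FB36 is rgb(7, 251, 54).
A 95% shade moves each channel 95% toward 0:
  R: 7 − 6.65 = 0.35 → 0
  G: 251 − 238.45 = 12.55 → 13
  B: 54 − 51.3 = 2.7 → 3
rgb(0, 13, 3) = #000D03.

#000D03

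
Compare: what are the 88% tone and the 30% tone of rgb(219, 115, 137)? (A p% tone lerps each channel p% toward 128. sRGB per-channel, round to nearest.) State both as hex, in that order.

#8B7E81, #C07786

88% tone:
  R: 219 + 0.88×(128−219) = 219 − 80.08 = 138.92 → 139
  G: 115 + 0.88×(128−115) = 115 + 11.44 = 126.44 → 126
  B: 137 + 0.88×(128−137) = 137 − 7.92 = 129.08 → 129
  → #8B7E81
30% tone:
  R: 219 − 27.3 = 191.7 → 192
  G: 115 + 3.9 = 118.9 → 119
  B: 137 − 2.7 = 134.3 → 134
  → #C07786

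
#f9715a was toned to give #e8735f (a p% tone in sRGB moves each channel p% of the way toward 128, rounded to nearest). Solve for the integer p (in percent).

#f9715a is rgb(249, 113, 90); #e8735f is rgb(232, 115, 95).
On the R channel (widest range): 232 ≈ 249 + (p/100)(128 − 249), so p ≈ 100×(232 − 249)/(128 − 249) = -1700/-121 = 14.05.
p = 14 reproduces all three channels after rounding.

14%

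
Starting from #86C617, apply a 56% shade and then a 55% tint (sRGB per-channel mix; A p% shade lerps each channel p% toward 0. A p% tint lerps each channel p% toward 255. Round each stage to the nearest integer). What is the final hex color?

#A7B391

#86C617 is rgb(134, 198, 23).
Lerp each channel 56% toward 0:
  R: 134 + 0.56×(0−134) = 134 − 75.04 = 58.96 → 59
  G: 198 − 110.88 = 87.12 → 87
  B: 23 − 12.88 = 10.12 → 10
After the shade: rgb(59, 87, 10) = #3B570A.
A 55% tint moves each channel 55% toward 255:
  R: 59 + 0.55×(255−59) = 59 + 107.8 = 166.8 → 167
  G: 87 + 0.55×(255−87) = 87 + 92.4 = 179.4 → 179
  B: 10 + 0.55×(255−10) = 10 + 134.75 = 144.75 → 145
rgb(167, 179, 145) = #A7B391.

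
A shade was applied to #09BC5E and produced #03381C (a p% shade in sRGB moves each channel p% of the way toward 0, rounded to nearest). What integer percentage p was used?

70%

#09BC5E is rgb(9, 188, 94); #03381C is rgb(3, 56, 28).
On the G channel (widest range): 56 ≈ 188 + (p/100)(0 − 188), so p ≈ 100×(56 − 188)/(0 − 188) = -13200/-188 = 70.21.
p = 70 reproduces all three channels after rounding.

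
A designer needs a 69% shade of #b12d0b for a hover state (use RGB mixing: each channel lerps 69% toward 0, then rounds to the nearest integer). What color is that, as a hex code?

#b12d0b is rgb(177, 45, 11).
Lerp each channel 69% toward 0:
  R: 177 + 0.69×(0−177) = 177 − 122.13 = 54.87 → 55
  G: 45 + 0.69×(0−45) = 45 − 31.05 = 13.95 → 14
  B: 11 − 7.59 = 3.41 → 3
rgb(55, 14, 3) = #370e03.

#370e03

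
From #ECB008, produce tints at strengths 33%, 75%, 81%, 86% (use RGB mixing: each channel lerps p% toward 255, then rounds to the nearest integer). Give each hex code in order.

#F2CA5A, #FAEBC1, #FBF0D0, #FCF4DC

#ECB008 is rgb(236, 176, 8).
33%: (236 + 6.27 = 242.27→242, 176 + 26.07 = 202.07→202, 8 + 81.51 = 89.51→90) → #F2CA5A
75%: (236 + 14.25 = 250.25→250, 176 + 59.25 = 235.25→235, 8 + 185.25 = 193.25→193) → #FAEBC1
81%: (236 + 15.39 = 251.39→251, 176 + 63.99 = 239.99→240, 8 + 200.07 = 208.07→208) → #FBF0D0
86%: (236 + 16.34 = 252.34→252, 176 + 67.94 = 243.94→244, 8 + 212.42 = 220.42→220) → #FCF4DC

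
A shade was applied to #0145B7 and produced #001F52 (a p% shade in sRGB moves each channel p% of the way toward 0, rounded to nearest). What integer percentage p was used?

55%

#0145B7 is rgb(1, 69, 183); #001F52 is rgb(0, 31, 82).
On the B channel (widest range): 82 ≈ 183 + (p/100)(0 − 183), so p ≈ 100×(82 − 183)/(0 − 183) = -10100/-183 = 55.19.
p = 55 reproduces all three channels after rounding.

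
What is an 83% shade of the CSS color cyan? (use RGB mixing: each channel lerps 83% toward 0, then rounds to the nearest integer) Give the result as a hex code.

CSS cyan is rgb(0, 255, 255).
An 83% shade moves each channel 83% toward 0:
  R: 0 + 0 = 0 → 0
  G: 255 + 0.83×(0−255) = 255 − 211.65 = 43.35 → 43
  B: 255 + 0.83×(0−255) = 255 − 211.65 = 43.35 → 43
rgb(0, 43, 43) = #002b2b.

#002b2b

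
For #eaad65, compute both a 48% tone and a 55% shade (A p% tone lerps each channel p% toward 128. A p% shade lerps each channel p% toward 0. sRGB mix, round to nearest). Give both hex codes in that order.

#b79772, #694e2d

#eaad65 is rgb(234, 173, 101).
48% tone:
  R: 234 − 50.88 = 183.12 → 183
  G: 173 − 21.6 = 151.4 → 151
  B: 101 + 12.96 = 113.96 → 114
  → #b79772
55% shade:
  R: 234 − 128.7 = 105.3 → 105
  G: 173 + 0.55×(0−173) = 173 − 95.15 = 77.85 → 78
  B: 101 + 0.55×(0−101) = 101 − 55.55 = 45.45 → 45
  → #694e2d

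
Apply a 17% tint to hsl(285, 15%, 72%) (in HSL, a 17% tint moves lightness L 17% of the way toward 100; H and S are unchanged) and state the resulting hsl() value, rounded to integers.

L moves 17% from 72 toward 100: 72 + 4.76 = 76.76 → 77.
H and S are unchanged.

hsl(285, 15%, 77%)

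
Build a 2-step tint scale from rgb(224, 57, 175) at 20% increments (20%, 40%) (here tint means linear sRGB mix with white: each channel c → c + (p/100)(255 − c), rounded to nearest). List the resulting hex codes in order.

#E661BF, #EC88CF

20%: (224 + 6.2 = 230.2→230, 57 + 39.6 = 96.6→97, 175 + 16 = 191→191) → #E661BF
40%: (224 + 12.4 = 236.4→236, 57 + 79.2 = 136.2→136, 175 + 32 = 207→207) → #EC88CF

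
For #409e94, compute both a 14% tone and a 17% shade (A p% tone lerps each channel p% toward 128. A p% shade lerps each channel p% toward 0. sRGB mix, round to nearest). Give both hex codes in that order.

#499a91, #35837b

#409e94 is rgb(64, 158, 148).
14% tone:
  R: 64 + 0.14×(128−64) = 64 + 8.96 = 72.96 → 73
  G: 158 − 4.2 = 153.8 → 154
  B: 148 − 2.8 = 145.2 → 145
  → #499a91
17% shade:
  R: 64 + 0.17×(0−64) = 64 − 10.88 = 53.12 → 53
  G: 158 + 0.17×(0−158) = 158 − 26.86 = 131.14 → 131
  B: 148 − 25.16 = 122.84 → 123
  → #35837b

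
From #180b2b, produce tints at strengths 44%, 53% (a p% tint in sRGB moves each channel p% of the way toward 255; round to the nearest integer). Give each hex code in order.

#7e7688, #928c9b

#180b2b is rgb(24, 11, 43).
44%: (24 + 101.64 = 125.64→126, 11 + 107.36 = 118.36→118, 43 + 93.28 = 136.28→136) → #7e7688
53%: (24 + 122.43 = 146.43→146, 11 + 129.32 = 140.32→140, 43 + 112.36 = 155.36→155) → #928c9b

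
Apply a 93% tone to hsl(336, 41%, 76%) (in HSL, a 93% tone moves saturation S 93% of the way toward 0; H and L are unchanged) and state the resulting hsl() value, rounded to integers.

S moves 93% from 41 toward 0: 41 − 38.13 = 2.87 → 3.
H and L are unchanged.

hsl(336, 3%, 76%)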